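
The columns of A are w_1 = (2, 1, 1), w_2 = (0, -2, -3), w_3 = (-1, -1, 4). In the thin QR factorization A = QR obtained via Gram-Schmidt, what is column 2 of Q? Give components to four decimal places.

q_2 = (0.5608, -0.3925, -0.7290)

w_1 = (2, 1, 1); ‖w_1‖ = 2.4495, so q_1 = (0.8165, 0.4082, 0.4082).
q_1·w_2 = 0.8165·0 + 0.4082·(-2) + 0.4082·(-3) = -2.0412.
u_2 = w_2 + 2.0412·q_1 = (1.6667, -1.1667, -2.1667).
‖u_2‖ = 2.9721, so q_2 = (0.5608, -0.3925, -0.7290).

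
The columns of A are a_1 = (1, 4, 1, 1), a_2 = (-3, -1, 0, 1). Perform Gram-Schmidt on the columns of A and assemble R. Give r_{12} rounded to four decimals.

r_{12} = -1.3765

a_1 = (1, 4, 1, 1); ‖a_1‖ = 4.3589, so q_1 = (0.2294, 0.9177, 0.2294, 0.2294).
r_{12} = q_1·a_2 = -1.3765.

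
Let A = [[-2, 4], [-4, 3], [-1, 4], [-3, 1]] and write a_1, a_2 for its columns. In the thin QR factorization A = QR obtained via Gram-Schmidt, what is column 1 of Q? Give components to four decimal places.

a_1 = (-2, -4, -1, -3); ‖a_1‖ = 5.4772, so e_1 = (-0.3651, -0.7303, -0.1826, -0.5477).

e_1 = (-0.3651, -0.7303, -0.1826, -0.5477)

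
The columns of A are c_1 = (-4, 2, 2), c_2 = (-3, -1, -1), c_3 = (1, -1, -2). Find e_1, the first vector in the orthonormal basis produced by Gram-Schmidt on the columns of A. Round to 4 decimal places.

e_1 = (-0.8165, 0.4082, 0.4082)

e_1 = c_1/‖c_1‖ = (-4, 2, 2)/4.8990 = (-0.8165, 0.4082, 0.4082).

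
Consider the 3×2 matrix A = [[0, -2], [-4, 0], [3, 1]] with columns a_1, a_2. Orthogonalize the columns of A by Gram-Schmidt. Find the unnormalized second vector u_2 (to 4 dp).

q_1 = a_1/‖a_1‖ = (0, -4, 3)/5.0000 = (0.0000, -0.8000, 0.6000).
r_{12} = q_1·a_2 = 0.6000.
u_2 = a_2 − 0.6000·q_1 = (-2.0000, 0.4800, 0.6400).

u_2 = (-2.0000, 0.4800, 0.6400)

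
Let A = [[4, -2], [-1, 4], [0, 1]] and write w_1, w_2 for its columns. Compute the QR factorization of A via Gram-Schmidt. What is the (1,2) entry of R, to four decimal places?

r_{12} = -2.9104

w_1 = (4, -1, 0); ‖w_1‖ = 4.1231, so e_1 = (0.9701, -0.2425, 0.0000).
r_{12} = e_1·w_2 = -2.9104.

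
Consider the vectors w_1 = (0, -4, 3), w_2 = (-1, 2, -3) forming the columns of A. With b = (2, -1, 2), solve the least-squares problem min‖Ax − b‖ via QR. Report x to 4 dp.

x = (-0.4918, -1.3115)

q_1 = w_1/‖w_1‖ = (0, -4, 3)/5.0000 = (0.0000, -0.8000, 0.6000).
r_{12} = q_1·w_2 = -3.4000.
u_2 = w_2 + 3.4000·q_1 = (-1.0000, -0.7200, -0.9600).
‖u_2‖ = 1.5620, so q_2 = (-0.6402, -0.4609, -0.6146).
Qᵀb = (2.0000, -2.0486).
Back-substitute: x_2 = -2.0486/1.5620 = -1.3115.
x_1 = (2.0000 + 3.4000·(-1.3115))/5.0000 = -0.4918.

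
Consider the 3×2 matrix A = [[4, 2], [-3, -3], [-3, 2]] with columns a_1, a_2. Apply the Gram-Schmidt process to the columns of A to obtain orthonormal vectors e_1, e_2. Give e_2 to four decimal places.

e_2 = (0.1925, -0.5535, 0.8103)

e_1 = a_1/‖a_1‖ = (4, -3, -3)/5.8310 = (0.6860, -0.5145, -0.5145).
r_{12} = e_1·a_2 = 1.8865.
u_2 = a_2 − 1.8865·e_1 = (0.7059, -2.0294, 2.9706).
‖u_2‖ = 3.6662, so e_2 = (0.1925, -0.5535, 0.8103).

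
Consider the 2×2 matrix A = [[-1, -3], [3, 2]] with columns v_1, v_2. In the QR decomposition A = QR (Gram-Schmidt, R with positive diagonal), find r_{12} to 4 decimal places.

r_{12} = 2.8460

v_1 = (-1, 3); ‖v_1‖ = 3.1623, so q_1 = (-0.3162, 0.9487).
r_{12} = q_1·v_2 = 2.8460.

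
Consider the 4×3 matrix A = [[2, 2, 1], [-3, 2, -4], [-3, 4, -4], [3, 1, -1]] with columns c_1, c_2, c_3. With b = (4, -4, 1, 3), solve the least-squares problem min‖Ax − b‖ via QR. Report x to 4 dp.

c_1 = (2, -3, -3, 3); ‖c_1‖ = 5.5678, so e_1 = (0.3592, -0.5388, -0.5388, 0.5388).
e_1·c_2 = 0.3592·2 + (-0.5388)·2 + (-0.5388)·4 + 0.5388·1 = -1.9757.
u_2 = c_2 + 1.9757·e_1 = (2.7097, 0.9355, 2.9355, 2.0645).
‖u_2‖ = 4.5931, so e_2 = (0.5899, 0.2037, 0.6391, 0.4495).
e_1·c_3 = 0.3592·1 + (-0.5388)·(-4) + (-0.5388)·(-4) + 0.5388·(-1) = 4.1309; e_2·c_3 = 0.5899·1 + 0.2037·(-4) + 0.6391·(-4) + 0.4495·(-1) = -3.2306.
u_3 = c_3 − 4.1309·e_1 + 3.2306·e_2 = (1.4220, -1.1162, 0.2905, -1.7737).
‖u_3‖ = 2.5492, so e_3 = (0.5578, -0.4379, 0.1140, -0.6958).
Qᵀb = (4.6697, 3.5326, 2.0094).
Back-substitute: x_3 = 2.0094/2.5492 = 0.7882.
x_2 = (3.5326 + 3.2306·0.7882)/4.5931 = 1.3235.
x_1 = (4.6697 + 1.9757·1.3235 − 4.1309·0.7882)/5.5678 = 0.7235.

x = (0.7235, 1.3235, 0.7882)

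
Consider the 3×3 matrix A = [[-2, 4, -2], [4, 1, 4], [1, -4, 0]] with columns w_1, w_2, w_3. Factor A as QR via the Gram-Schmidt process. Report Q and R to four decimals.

Q = [[-0.4364, 0.5917, -0.6778], [0.8729, 0.4611, -0.1595], [0.2182, -0.6613, -0.7177]], R = [[4.5826, -1.7457, 4.3644], [0.0000, 5.4729, 0.6613], [0.0000, 0.0000, 0.7177]]

w_1 = (-2, 4, 1); ‖w_1‖ = 4.5826, so q_1 = (-0.4364, 0.8729, 0.2182).
q_1·w_2 = (-0.4364)·4 + 0.8729·1 + 0.2182·(-4) = -1.7457.
u_2 = w_2 + 1.7457·q_1 = (3.2381, 2.5238, -3.6190).
‖u_2‖ = 5.4729, so q_2 = (0.5917, 0.4611, -0.6613).
q_1·w_3 = (-0.4364)·(-2) + 0.8729·4 + 0.2182·0 = 4.3644; q_2·w_3 = 0.5917·(-2) + 0.4611·4 + (-0.6613)·0 = 0.6613.
u_3 = w_3 − 4.3644·q_1 − 0.6613·q_2 = (-0.4865, -0.1145, -0.5151).
‖u_3‖ = 0.7177, so q_3 = (-0.6778, -0.1595, -0.7177).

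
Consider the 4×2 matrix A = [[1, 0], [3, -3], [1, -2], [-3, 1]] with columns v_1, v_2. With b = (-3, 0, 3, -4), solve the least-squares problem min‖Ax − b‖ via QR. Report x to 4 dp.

x = (0.3333, -0.3810)

v_1 = (1, 3, 1, -3); ‖v_1‖ = 4.4721, so e_1 = (0.2236, 0.6708, 0.2236, -0.6708).
e_1·v_2 = 0.2236·0 + 0.6708·(-3) + 0.2236·(-2) + (-0.6708)·1 = -3.1305.
u_2 = v_2 + 3.1305·e_1 = (0.7000, -0.9000, -1.3000, -1.1000).
‖u_2‖ = 2.0494, so e_2 = (0.3416, -0.4392, -0.6343, -0.5367).
Qᵀb = (2.6833, -0.7807).
Back-substitute: x_2 = -0.7807/2.0494 = -0.3810.
x_1 = (2.6833 + 3.1305·(-0.3810))/4.4721 = 0.3333.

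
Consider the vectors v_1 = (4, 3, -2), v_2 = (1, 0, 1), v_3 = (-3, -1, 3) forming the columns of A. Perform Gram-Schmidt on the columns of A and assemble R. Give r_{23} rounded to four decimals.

v_1 = (4, 3, -2); ‖v_1‖ = 5.3852, so e_1 = (0.7428, 0.5571, -0.3714).
e_1·v_2 = 0.7428·1 + 0.5571·0 + (-0.3714)·1 = 0.3714.
u_2 = v_2 − 0.3714·e_1 = (0.7241, -0.2069, 1.1379).
‖u_2‖ = 1.3646, so e_2 = (0.5307, -0.1516, 0.8339).
r_{23} = e_2·v_3 = 1.0613.

r_{23} = 1.0613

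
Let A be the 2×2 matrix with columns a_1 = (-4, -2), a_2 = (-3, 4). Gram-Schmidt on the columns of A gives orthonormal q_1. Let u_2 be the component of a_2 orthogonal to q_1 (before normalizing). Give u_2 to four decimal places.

a_1 = (-4, -2); ‖a_1‖ = 4.4721, so q_1 = (-0.8944, -0.4472).
q_1·a_2 = (-0.8944)·(-3) + (-0.4472)·4 = 0.8944.
u_2 = a_2 − 0.8944·q_1 = (-2.2000, 4.4000).

u_2 = (-2.2000, 4.4000)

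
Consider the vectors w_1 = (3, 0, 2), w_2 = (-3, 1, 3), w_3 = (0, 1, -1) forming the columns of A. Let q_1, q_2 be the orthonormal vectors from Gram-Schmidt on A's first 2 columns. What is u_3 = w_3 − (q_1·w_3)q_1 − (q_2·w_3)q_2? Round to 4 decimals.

q_1 = w_1/‖w_1‖ = (3, 0, 2)/3.6056 = (0.8321, 0.0000, 0.5547).
r_{12} = q_1·w_2 = -0.8321.
u_2 = w_2 + 0.8321·q_1 = (-2.3077, 1.0000, 3.4615).
‖u_2‖ = 4.2787, so q_2 = (-0.5393, 0.2337, 0.8090).
r_{13} = q_1·w_3 = -0.5547; r_{23} = q_2·w_3 = -0.5753.
u_3 = w_3 + 0.5547·q_1 + 0.5753·q_2 = (0.1513, 1.1345, -0.2269).

u_3 = (0.1513, 1.1345, -0.2269)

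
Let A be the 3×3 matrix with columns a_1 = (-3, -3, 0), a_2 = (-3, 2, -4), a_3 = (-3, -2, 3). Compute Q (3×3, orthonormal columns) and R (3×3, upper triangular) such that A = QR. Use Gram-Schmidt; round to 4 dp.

Q = [[-0.7071, -0.4683, -0.5298], [-0.7071, 0.4683, 0.5298], [0.0000, -0.7493, 0.6623]], R = [[4.2426, 0.7071, 3.5355], [0.0000, 5.3385, -1.7795], [0.0000, 0.0000, 2.5166]]

a_1 = (-3, -3, 0); ‖a_1‖ = 4.2426, so q_1 = (-0.7071, -0.7071, 0.0000).
q_1·a_2 = (-0.7071)·(-3) + (-0.7071)·2 + 0.0000·(-4) = 0.7071.
u_2 = a_2 − 0.7071·q_1 = (-2.5000, 2.5000, -4.0000).
‖u_2‖ = 5.3385, so q_2 = (-0.4683, 0.4683, -0.7493).
q_1·a_3 = (-0.7071)·(-3) + (-0.7071)·(-2) + 0.0000·3 = 3.5355; q_2·a_3 = (-0.4683)·(-3) + 0.4683·(-2) + (-0.7493)·3 = -1.7795.
u_3 = a_3 − 3.5355·q_1 + 1.7795·q_2 = (-1.3333, 1.3333, 1.6667).
‖u_3‖ = 2.5166, so q_3 = (-0.5298, 0.5298, 0.6623).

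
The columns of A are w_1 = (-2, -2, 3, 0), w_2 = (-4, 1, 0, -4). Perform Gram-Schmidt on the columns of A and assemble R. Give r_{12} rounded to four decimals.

w_1 = (-2, -2, 3, 0); ‖w_1‖ = 4.1231, so q_1 = (-0.4851, -0.4851, 0.7276, 0.0000).
r_{12} = q_1·w_2 = 1.4552.

r_{12} = 1.4552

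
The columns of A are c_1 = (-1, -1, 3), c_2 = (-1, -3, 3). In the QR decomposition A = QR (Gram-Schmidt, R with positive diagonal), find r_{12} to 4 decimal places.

q_1 = c_1/‖c_1‖ = (-1, -1, 3)/3.3166 = (-0.3015, -0.3015, 0.9045).
r_{12} = q_1·c_2 = 3.9196.

r_{12} = 3.9196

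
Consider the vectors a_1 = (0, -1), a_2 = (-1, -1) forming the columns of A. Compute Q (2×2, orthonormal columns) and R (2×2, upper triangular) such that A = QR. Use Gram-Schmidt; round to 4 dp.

q_1 = a_1/‖a_1‖ = (0, -1)/1.0000 = (0.0000, -1.0000).
r_{12} = q_1·a_2 = 1.0000.
u_2 = a_2 − 1.0000·q_1 = (-1.0000, 0.0000).
‖u_2‖ = 1.0000, so q_2 = (-1.0000, 0.0000).

Q = [[0.0000, -1.0000], [-1.0000, 0.0000]], R = [[1.0000, 1.0000], [0.0000, 1.0000]]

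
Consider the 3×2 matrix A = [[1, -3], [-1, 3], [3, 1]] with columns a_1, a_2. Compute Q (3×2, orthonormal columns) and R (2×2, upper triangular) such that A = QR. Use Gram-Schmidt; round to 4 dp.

Q = [[0.3015, -0.6396], [-0.3015, 0.6396], [0.9045, 0.4264]], R = [[3.3166, -0.9045], [0.0000, 4.2640]]

a_1 = (1, -1, 3); ‖a_1‖ = 3.3166, so e_1 = (0.3015, -0.3015, 0.9045).
e_1·a_2 = 0.3015·(-3) + (-0.3015)·3 + 0.9045·1 = -0.9045.
u_2 = a_2 + 0.9045·e_1 = (-2.7273, 2.7273, 1.8182).
‖u_2‖ = 4.2640, so e_2 = (-0.6396, 0.6396, 0.4264).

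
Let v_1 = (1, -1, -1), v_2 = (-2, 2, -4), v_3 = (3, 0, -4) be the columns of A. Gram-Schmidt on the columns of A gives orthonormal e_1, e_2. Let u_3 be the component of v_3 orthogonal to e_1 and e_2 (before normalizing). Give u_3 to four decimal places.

v_1 = (1, -1, -1); ‖v_1‖ = 1.7321, so e_1 = (0.5774, -0.5774, -0.5774).
e_1·v_2 = 0.5774·(-2) + (-0.5774)·2 + (-0.5774)·(-4) = 0.0000.
u_2 = v_2 + 0.0000·e_1 = (-2.0000, 2.0000, -4.0000).
‖u_2‖ = 4.8990, so e_2 = (-0.4082, 0.4082, -0.8165).
e_1·v_3 = 0.5774·3 + (-0.5774)·0 + (-0.5774)·(-4) = 4.0415; e_2·v_3 = (-0.4082)·3 + 0.4082·0 + (-0.8165)·(-4) = 2.0412.
u_3 = v_3 − 4.0415·e_1 − 2.0412·e_2 = (1.5000, 1.5000, 0.0000).

u_3 = (1.5000, 1.5000, 0.0000)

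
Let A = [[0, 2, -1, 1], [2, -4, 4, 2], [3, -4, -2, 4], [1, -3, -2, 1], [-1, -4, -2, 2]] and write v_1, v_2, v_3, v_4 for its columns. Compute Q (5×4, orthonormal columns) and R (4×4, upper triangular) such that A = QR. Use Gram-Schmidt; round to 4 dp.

Q = [[0.0000, 0.3291, -0.2578, 0.7058], [0.5164, -0.2413, 0.7603, 0.1907], [0.7746, -0.0329, -0.4503, 0.1791], [0.2582, -0.2852, -0.3479, -0.5346], [-0.2582, -0.8666, -0.1780, 0.3841]], R = [[3.8730, -4.9058, 0.5164, 3.8730], [0.0000, 6.0773, 1.0750, -2.3037], [0.0000, 0.0000, 5.2514, -1.2422], [0.0000, 0.0000, 0.0000, 2.0372]]

v_1 = (0, 2, 3, 1, -1); ‖v_1‖ = 3.8730, so e_1 = (0.0000, 0.5164, 0.7746, 0.2582, -0.2582).
e_1·v_2 = 0.0000·2 + 0.5164·(-4) + 0.7746·(-4) + 0.2582·(-3) + (-0.2582)·(-4) = -4.9058.
u_2 = v_2 + 4.9058·e_1 = (2.0000, -1.4667, -0.2000, -1.7333, -5.2667).
‖u_2‖ = 6.0773, so e_2 = (0.3291, -0.2413, -0.0329, -0.2852, -0.8666).
e_1·v_3 = 0.0000·(-1) + 0.5164·4 + 0.7746·(-2) + 0.2582·(-2) + (-0.2582)·(-2) = 0.5164; e_2·v_3 = 0.3291·(-1) + (-0.2413)·4 + (-0.0329)·(-2) + (-0.2852)·(-2) + (-0.8666)·(-2) = 1.0750.
u_3 = v_3 − 0.5164·e_1 − 1.0750·e_2 = (-1.3538, 3.9928, -2.3646, -1.8267, -0.9350).
‖u_3‖ = 5.2514, so e_3 = (-0.2578, 0.7603, -0.4503, -0.3479, -0.1780).
e_1·v_4 = 0.0000·1 + 0.5164·2 + 0.7746·4 + 0.2582·1 + (-0.2582)·2 = 3.8730; e_2·v_4 = 0.3291·1 + (-0.2413)·2 + (-0.0329)·4 + (-0.2852)·1 + (-0.8666)·2 = -2.3037; e_3·v_4 = (-0.2578)·1 + 0.7603·2 + (-0.4503)·4 + (-0.3479)·1 + (-0.1780)·2 = -1.2422.
u_4 = v_4 − 3.8730·e_1 + 2.3037·e_2 + 1.2422·e_3 = (1.4379, 0.3885, 0.3648, -1.0891, 0.7824).
‖u_4‖ = 2.0372, so e_4 = (0.7058, 0.1907, 0.1791, -0.5346, 0.3841).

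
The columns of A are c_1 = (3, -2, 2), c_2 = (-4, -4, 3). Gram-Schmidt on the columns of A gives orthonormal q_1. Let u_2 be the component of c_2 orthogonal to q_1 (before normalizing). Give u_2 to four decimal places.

c_1 = (3, -2, 2); ‖c_1‖ = 4.1231, so q_1 = (0.7276, -0.4851, 0.4851).
q_1·c_2 = 0.7276·(-4) + (-0.4851)·(-4) + 0.4851·3 = 0.4851.
u_2 = c_2 − 0.4851·q_1 = (-4.3529, -3.7647, 2.7647).

u_2 = (-4.3529, -3.7647, 2.7647)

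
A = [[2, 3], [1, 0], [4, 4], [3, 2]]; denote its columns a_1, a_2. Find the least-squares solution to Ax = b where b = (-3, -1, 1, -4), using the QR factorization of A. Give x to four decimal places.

x = (-0.8256, 0.3488)

e_1 = a_1/‖a_1‖ = (2, 1, 4, 3)/5.4772 = (0.3651, 0.1826, 0.7303, 0.5477).
r_{12} = e_1·a_2 = 5.1121.
u_2 = a_2 − 5.1121·e_1 = (1.1333, -0.9333, 0.2667, -0.8000).
‖u_2‖ = 1.6931, so e_2 = (0.6694, -0.5512, 0.1575, -0.4725).
Qᵀb = (-2.7386, 0.5906).
Back-substitute: x_2 = 0.5906/1.6931 = 0.3488.
x_1 = (-2.7386 − 5.1121·0.3488)/5.4772 = -0.8256.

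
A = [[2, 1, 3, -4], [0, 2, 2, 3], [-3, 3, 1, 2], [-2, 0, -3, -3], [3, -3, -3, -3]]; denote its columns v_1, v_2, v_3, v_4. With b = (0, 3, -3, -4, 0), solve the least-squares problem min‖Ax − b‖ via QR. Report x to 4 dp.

q_1 = v_1/‖v_1‖ = (2, 0, -3, -2, 3)/5.0990 = (0.3922, 0.0000, -0.5883, -0.3922, 0.5883).
r_{12} = q_1·v_2 = -3.1379.
u_2 = v_2 + 3.1379·q_1 = (2.2308, 2.0000, 1.1538, -1.2308, -1.1538).
‖u_2‖ = 3.6268, so q_2 = (0.6151, 0.5514, 0.3181, -0.3394, -0.3181).
r_{13} = q_1·v_3 = 0.0000; r_{23} = q_2·v_3 = 5.2387.
u_3 = v_3 − 0.0000·q_1 − 5.2387·q_2 = (-0.2222, -0.8889, -0.6667, -1.2222, -1.3333).
‖u_3‖ = 2.1344, so q_3 = (-0.1041, -0.4165, -0.3123, -0.5726, -0.6247).
r_{14} = q_1·v_4 = -3.3340; r_{24} = q_2·v_4 = 1.8028; r_{34} = q_3·v_4 = 2.1344.
u_4 = v_4 + 3.3340·q_1 − 1.8028·q_2 − 2.1344·q_3 = (-3.5789, 2.8947, 0.1316, -2.4737, 0.8684).
‖u_4‖ = 5.2990, so q_4 = (-0.6754, 0.5463, 0.0248, -0.4668, 0.1639).
Qᵀb = (3.3340, 2.0573, 1.9782, 3.4317).
Back-substitute: x_4 = 3.4317/5.2990 = 0.6476.
x_3 = (1.9782 − 2.1344·0.6476)/2.1344 = 0.2792.
x_2 = (2.0573 − 5.2387·0.2792 − 1.8028·0.6476)/3.6268 = -0.1580.
x_1 = (3.3340 + 3.1379·(-0.1580) − 0.0000·0.2792 + 3.3340·0.6476)/5.0990 = 0.9801.

x = (0.9801, -0.1580, 0.2792, 0.6476)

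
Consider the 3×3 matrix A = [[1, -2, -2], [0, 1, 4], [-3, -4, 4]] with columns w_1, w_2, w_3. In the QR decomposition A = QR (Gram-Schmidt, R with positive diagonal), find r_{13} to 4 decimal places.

r_{13} = -4.4272

q_1 = w_1/‖w_1‖ = (1, 0, -3)/3.1623 = (0.3162, 0.0000, -0.9487).
r_{13} = q_1·w_3 = -4.4272.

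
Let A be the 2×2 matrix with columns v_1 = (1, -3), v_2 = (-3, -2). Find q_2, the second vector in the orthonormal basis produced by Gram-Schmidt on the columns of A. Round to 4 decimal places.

v_1 = (1, -3); ‖v_1‖ = 3.1623, so q_1 = (0.3162, -0.9487).
q_1·v_2 = 0.3162·(-3) + (-0.9487)·(-2) = 0.9487.
u_2 = v_2 − 0.9487·q_1 = (-3.3000, -1.1000).
‖u_2‖ = 3.4785, so q_2 = (-0.9487, -0.3162).

q_2 = (-0.9487, -0.3162)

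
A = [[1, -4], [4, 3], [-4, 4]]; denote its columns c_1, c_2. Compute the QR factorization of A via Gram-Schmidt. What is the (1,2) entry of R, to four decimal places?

c_1 = (1, 4, -4); ‖c_1‖ = 5.7446, so e_1 = (0.1741, 0.6963, -0.6963).
r_{12} = e_1·c_2 = -1.3926.

r_{12} = -1.3926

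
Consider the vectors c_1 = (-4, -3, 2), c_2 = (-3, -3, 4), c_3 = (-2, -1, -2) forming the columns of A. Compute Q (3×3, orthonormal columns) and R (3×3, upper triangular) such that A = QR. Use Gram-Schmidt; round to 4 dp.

c_1 = (-4, -3, 2); ‖c_1‖ = 5.3852, so e_1 = (-0.7428, -0.5571, 0.3714).
e_1·c_2 = (-0.7428)·(-3) + (-0.5571)·(-3) + 0.3714·4 = 5.3852.
u_2 = c_2 − 5.3852·e_1 = (1.0000, 0.0000, 2.0000).
‖u_2‖ = 2.2361, so e_2 = (0.4472, 0.0000, 0.8944).
e_1·c_3 = (-0.7428)·(-2) + (-0.5571)·(-1) + 0.3714·(-2) = 1.2999; e_2·c_3 = 0.4472·(-2) + 0.0000·(-1) + 0.8944·(-2) = -2.6833.
u_3 = c_3 − 1.2999·e_1 + 2.6833·e_2 = (0.1655, -0.2759, -0.0828).
‖u_3‖ = 0.3322, so e_3 = (0.4983, -0.8305, -0.2491).

Q = [[-0.7428, 0.4472, 0.4983], [-0.5571, 0.0000, -0.8305], [0.3714, 0.8944, -0.2491]], R = [[5.3852, 5.3852, 1.2999], [0.0000, 2.2361, -2.6833], [0.0000, 0.0000, 0.3322]]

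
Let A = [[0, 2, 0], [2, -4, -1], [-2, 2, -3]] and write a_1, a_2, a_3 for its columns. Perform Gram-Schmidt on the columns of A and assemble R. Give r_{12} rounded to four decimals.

r_{12} = -4.2426

a_1 = (0, 2, -2); ‖a_1‖ = 2.8284, so e_1 = (0.0000, 0.7071, -0.7071).
r_{12} = e_1·a_2 = -4.2426.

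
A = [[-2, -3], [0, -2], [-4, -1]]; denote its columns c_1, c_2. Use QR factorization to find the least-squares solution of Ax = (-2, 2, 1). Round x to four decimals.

c_1 = (-2, 0, -4); ‖c_1‖ = 4.4721, so q_1 = (-0.4472, 0.0000, -0.8944).
q_1·c_2 = (-0.4472)·(-3) + 0.0000·(-2) + (-0.8944)·(-1) = 2.2361.
u_2 = c_2 − 2.2361·q_1 = (-2.0000, -2.0000, 1.0000).
‖u_2‖ = 3.0000, so q_2 = (-0.6667, -0.6667, 0.3333).
Qᵀb = (0.0000, 0.3333).
Back-substitute: x_2 = 0.3333/3.0000 = 0.1111.
x_1 = (0.0000 − 2.2361·0.1111)/4.4721 = -0.0556.

x = (-0.0556, 0.1111)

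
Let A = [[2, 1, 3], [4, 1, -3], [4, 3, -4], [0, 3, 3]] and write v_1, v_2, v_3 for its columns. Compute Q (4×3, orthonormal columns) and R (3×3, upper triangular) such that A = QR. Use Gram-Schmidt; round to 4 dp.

Q = [[0.3333, 0.0000, 0.8666], [0.6667, -0.3015, 0.0352], [0.6667, 0.3015, -0.4686], [0.0000, 0.9045, 0.1679]], R = [[6.0000, 3.0000, -3.6667], [0.0000, 3.3166, 2.4121], [0.0000, 0.0000, 4.8721]]

v_1 = (2, 4, 4, 0); ‖v_1‖ = 6.0000, so e_1 = (0.3333, 0.6667, 0.6667, 0.0000).
e_1·v_2 = 0.3333·1 + 0.6667·1 + 0.6667·3 + 0.0000·3 = 3.0000.
u_2 = v_2 − 3.0000·e_1 = (0.0000, -1.0000, 1.0000, 3.0000).
‖u_2‖ = 3.3166, so e_2 = (0.0000, -0.3015, 0.3015, 0.9045).
e_1·v_3 = 0.3333·3 + 0.6667·(-3) + 0.6667·(-4) + 0.0000·3 = -3.6667; e_2·v_3 = 0.0000·3 + (-0.3015)·(-3) + 0.3015·(-4) + 0.9045·3 = 2.4121.
u_3 = v_3 + 3.6667·e_1 − 2.4121·e_2 = (4.2222, 0.1717, -2.2828, 0.8182).
‖u_3‖ = 4.8721, so e_3 = (0.8666, 0.0352, -0.4686, 0.1679).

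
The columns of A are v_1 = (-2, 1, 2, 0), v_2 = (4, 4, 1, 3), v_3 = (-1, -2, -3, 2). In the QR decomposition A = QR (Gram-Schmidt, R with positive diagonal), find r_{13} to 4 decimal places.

v_1 = (-2, 1, 2, 0); ‖v_1‖ = 3.0000, so q_1 = (-0.6667, 0.3333, 0.6667, 0.0000).
r_{13} = q_1·v_3 = -2.0000.

r_{13} = -2.0000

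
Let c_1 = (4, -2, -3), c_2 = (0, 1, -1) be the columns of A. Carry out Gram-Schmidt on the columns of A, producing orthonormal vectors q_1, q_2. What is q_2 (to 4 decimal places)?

c_1 = (4, -2, -3); ‖c_1‖ = 5.3852, so q_1 = (0.7428, -0.3714, -0.5571).
q_1·c_2 = 0.7428·0 + (-0.3714)·1 + (-0.5571)·(-1) = 0.1857.
u_2 = c_2 − 0.1857·q_1 = (-0.1379, 1.0690, -0.8966).
‖u_2‖ = 1.4020, so q_2 = (-0.0984, 0.7625, -0.6395).

q_2 = (-0.0984, 0.7625, -0.6395)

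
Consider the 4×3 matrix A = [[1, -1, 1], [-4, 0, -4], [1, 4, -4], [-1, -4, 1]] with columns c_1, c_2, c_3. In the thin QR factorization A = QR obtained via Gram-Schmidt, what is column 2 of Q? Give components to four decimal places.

c_1 = (1, -4, 1, -1); ‖c_1‖ = 4.3589, so e_1 = (0.2294, -0.9177, 0.2294, -0.2294).
e_1·c_2 = 0.2294·(-1) + (-0.9177)·0 + 0.2294·4 + (-0.2294)·(-4) = 1.6059.
u_2 = c_2 − 1.6059·e_1 = (-1.3684, 1.4737, 3.6316, -3.6316).
‖u_2‖ = 5.5155, so e_2 = (-0.2481, 0.2672, 0.6584, -0.6584).

e_2 = (-0.2481, 0.2672, 0.6584, -0.6584)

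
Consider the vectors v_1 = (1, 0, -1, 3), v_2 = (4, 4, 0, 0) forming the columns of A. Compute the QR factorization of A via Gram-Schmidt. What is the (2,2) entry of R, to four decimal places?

r_{22} = 5.5268

v_1 = (1, 0, -1, 3); ‖v_1‖ = 3.3166, so e_1 = (0.3015, 0.0000, -0.3015, 0.9045).
e_1·v_2 = 0.3015·4 + 0.0000·4 + (-0.3015)·0 + 0.9045·0 = 1.2060.
u_2 = v_2 − 1.2060·e_1 = (3.6364, 4.0000, 0.3636, -1.0909).
r_{22} = ‖u_2‖ = 5.5268.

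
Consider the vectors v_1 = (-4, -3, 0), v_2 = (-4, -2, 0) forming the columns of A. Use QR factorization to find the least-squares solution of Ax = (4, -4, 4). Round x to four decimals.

x = (6.0000, -7.0000)

v_1 = (-4, -3, 0); ‖v_1‖ = 5.0000, so q_1 = (-0.8000, -0.6000, 0.0000).
q_1·v_2 = (-0.8000)·(-4) + (-0.6000)·(-2) + 0.0000·0 = 4.4000.
u_2 = v_2 − 4.4000·q_1 = (-0.4800, 0.6400, 0.0000).
‖u_2‖ = 0.8000, so q_2 = (-0.6000, 0.8000, 0.0000).
Qᵀb = (-0.8000, -5.6000).
Back-substitute: x_2 = -5.6000/0.8000 = -7.0000.
x_1 = (-0.8000 − 4.4000·(-7.0000))/5.0000 = 6.0000.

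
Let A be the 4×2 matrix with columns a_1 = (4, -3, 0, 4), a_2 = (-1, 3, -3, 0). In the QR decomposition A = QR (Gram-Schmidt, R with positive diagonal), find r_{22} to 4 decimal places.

a_1 = (4, -3, 0, 4); ‖a_1‖ = 6.4031, so e_1 = (0.6247, -0.4685, 0.0000, 0.6247).
e_1·a_2 = 0.6247·(-1) + (-0.4685)·3 + 0.0000·(-3) + 0.6247·0 = -2.0303.
u_2 = a_2 + 2.0303·e_1 = (0.2683, 2.0488, -3.0000, 1.2683).
r_{22} = ‖u_2‖ = 3.8572.

r_{22} = 3.8572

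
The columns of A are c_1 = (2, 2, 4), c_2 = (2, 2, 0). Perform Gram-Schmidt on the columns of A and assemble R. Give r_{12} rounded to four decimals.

r_{12} = 1.6330

q_1 = c_1/‖c_1‖ = (2, 2, 4)/4.8990 = (0.4082, 0.4082, 0.8165).
r_{12} = q_1·c_2 = 1.6330.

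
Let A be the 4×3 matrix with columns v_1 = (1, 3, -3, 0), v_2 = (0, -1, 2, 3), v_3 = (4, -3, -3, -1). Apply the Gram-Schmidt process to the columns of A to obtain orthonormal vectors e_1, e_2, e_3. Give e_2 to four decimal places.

e_2 = (0.1518, 0.1349, 0.1855, 0.9614)

e_1 = v_1/‖v_1‖ = (1, 3, -3, 0)/4.3589 = (0.2294, 0.6882, -0.6882, 0.0000).
r_{12} = e_1·v_2 = -2.0647.
u_2 = v_2 + 2.0647·e_1 = (0.4737, 0.4211, 0.5789, 3.0000).
‖u_2‖ = 3.1204, so e_2 = (0.1518, 0.1349, 0.1855, 0.9614).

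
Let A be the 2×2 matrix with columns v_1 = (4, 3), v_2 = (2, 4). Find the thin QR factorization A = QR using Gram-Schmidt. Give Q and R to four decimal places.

v_1 = (4, 3); ‖v_1‖ = 5.0000, so q_1 = (0.8000, 0.6000).
q_1·v_2 = 0.8000·2 + 0.6000·4 = 4.0000.
u_2 = v_2 − 4.0000·q_1 = (-1.2000, 1.6000).
‖u_2‖ = 2.0000, so q_2 = (-0.6000, 0.8000).

Q = [[0.8000, -0.6000], [0.6000, 0.8000]], R = [[5.0000, 4.0000], [0.0000, 2.0000]]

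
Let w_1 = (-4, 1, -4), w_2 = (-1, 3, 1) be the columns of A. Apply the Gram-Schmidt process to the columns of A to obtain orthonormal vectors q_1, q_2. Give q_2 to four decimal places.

q_1 = w_1/‖w_1‖ = (-4, 1, -4)/5.7446 = (-0.6963, 0.1741, -0.6963).
r_{12} = q_1·w_2 = 0.5222.
u_2 = w_2 − 0.5222·q_1 = (-0.6364, 2.9091, 1.3636).
‖u_2‖ = 3.2753, so q_2 = (-0.1943, 0.8882, 0.4163).

q_2 = (-0.1943, 0.8882, 0.4163)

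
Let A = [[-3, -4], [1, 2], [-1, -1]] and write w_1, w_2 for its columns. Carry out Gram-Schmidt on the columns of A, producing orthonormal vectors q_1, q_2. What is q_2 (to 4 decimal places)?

q_2 = (0.1231, 0.8616, 0.4924)

w_1 = (-3, 1, -1); ‖w_1‖ = 3.3166, so q_1 = (-0.9045, 0.3015, -0.3015).
q_1·w_2 = (-0.9045)·(-4) + 0.3015·2 + (-0.3015)·(-1) = 4.5227.
u_2 = w_2 − 4.5227·q_1 = (0.0909, 0.6364, 0.3636).
‖u_2‖ = 0.7385, so q_2 = (0.1231, 0.8616, 0.4924).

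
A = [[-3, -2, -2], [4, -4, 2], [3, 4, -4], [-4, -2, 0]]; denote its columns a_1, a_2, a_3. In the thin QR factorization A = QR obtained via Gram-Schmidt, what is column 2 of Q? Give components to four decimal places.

q_2 = (-0.2271, -0.7787, 0.5516, -0.1947)

a_1 = (-3, 4, 3, -4); ‖a_1‖ = 7.0711, so q_1 = (-0.4243, 0.5657, 0.4243, -0.5657).
q_1·a_2 = (-0.4243)·(-2) + 0.5657·(-4) + 0.4243·4 + (-0.5657)·(-2) = 1.4142.
u_2 = a_2 − 1.4142·q_1 = (-1.4000, -4.8000, 3.4000, -1.2000).
‖u_2‖ = 6.1644, so q_2 = (-0.2271, -0.7787, 0.5516, -0.1947).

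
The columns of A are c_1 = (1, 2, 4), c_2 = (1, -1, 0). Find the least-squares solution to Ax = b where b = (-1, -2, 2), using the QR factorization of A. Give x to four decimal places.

q_1 = c_1/‖c_1‖ = (1, 2, 4)/4.5826 = (0.2182, 0.4364, 0.8729).
r_{12} = q_1·c_2 = -0.2182.
u_2 = c_2 + 0.2182·q_1 = (1.0476, -0.9048, 0.1905).
‖u_2‖ = 1.3973, so q_2 = (0.7498, -0.6475, 0.1363).
Qᵀb = (0.6547, 0.8179).
Back-substitute: x_2 = 0.8179/1.3973 = 0.5854.
x_1 = (0.6547 + 0.2182·0.5854)/4.5826 = 0.1707.

x = (0.1707, 0.5854)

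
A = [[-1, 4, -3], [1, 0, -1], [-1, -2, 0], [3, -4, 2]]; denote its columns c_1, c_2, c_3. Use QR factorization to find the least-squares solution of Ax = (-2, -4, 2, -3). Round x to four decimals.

x = (-2.0353, 0.0647, 1.5412)

e_1 = c_1/‖c_1‖ = (-1, 1, -1, 3)/3.4641 = (-0.2887, 0.2887, -0.2887, 0.8660).
r_{12} = e_1·c_2 = -4.0415.
u_2 = c_2 + 4.0415·e_1 = (2.8333, 1.1667, -3.1667, -0.5000).
‖u_2‖ = 4.4347, so e_2 = (0.6389, 0.2631, -0.7141, -0.1127).
r_{13} = e_1·c_3 = 2.3094; r_{23} = e_2·c_3 = -2.4053.
u_3 = c_3 − 2.3094·e_1 + 2.4053·e_2 = (-0.7966, -1.0339, -1.0508, -0.2712).
‖u_3‖ = 1.6975, so e_3 = (-0.4693, -0.6091, -0.6191, -0.1598).
Qᵀb = (-3.7528, -3.4200, 2.6161).
Back-substitute: x_3 = 2.6161/1.6975 = 1.5412.
x_2 = (-3.4200 + 2.4053·1.5412)/4.4347 = 0.0647.
x_1 = (-3.7528 + 4.0415·0.0647 − 2.3094·1.5412)/3.4641 = -2.0353.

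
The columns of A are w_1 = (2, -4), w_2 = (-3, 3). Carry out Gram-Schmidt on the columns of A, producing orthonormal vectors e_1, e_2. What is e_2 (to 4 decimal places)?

e_2 = (-0.8944, -0.4472)

w_1 = (2, -4); ‖w_1‖ = 4.4721, so e_1 = (0.4472, -0.8944).
e_1·w_2 = 0.4472·(-3) + (-0.8944)·3 = -4.0249.
u_2 = w_2 + 4.0249·e_1 = (-1.2000, -0.6000).
‖u_2‖ = 1.3416, so e_2 = (-0.8944, -0.4472).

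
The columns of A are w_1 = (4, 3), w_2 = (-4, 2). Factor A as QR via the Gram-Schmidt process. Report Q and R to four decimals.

Q = [[0.8000, -0.6000], [0.6000, 0.8000]], R = [[5.0000, -2.0000], [0.0000, 4.0000]]

w_1 = (4, 3); ‖w_1‖ = 5.0000, so e_1 = (0.8000, 0.6000).
e_1·w_2 = 0.8000·(-4) + 0.6000·2 = -2.0000.
u_2 = w_2 + 2.0000·e_1 = (-2.4000, 3.2000).
‖u_2‖ = 4.0000, so e_2 = (-0.6000, 0.8000).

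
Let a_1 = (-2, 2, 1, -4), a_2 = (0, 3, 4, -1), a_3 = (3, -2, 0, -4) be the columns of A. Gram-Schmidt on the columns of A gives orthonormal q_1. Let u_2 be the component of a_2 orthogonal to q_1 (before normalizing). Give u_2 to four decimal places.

u_2 = (1.1200, 1.8800, 3.4400, 1.2400)

a_1 = (-2, 2, 1, -4); ‖a_1‖ = 5.0000, so q_1 = (-0.4000, 0.4000, 0.2000, -0.8000).
q_1·a_2 = (-0.4000)·0 + 0.4000·3 + 0.2000·4 + (-0.8000)·(-1) = 2.8000.
u_2 = a_2 − 2.8000·q_1 = (1.1200, 1.8800, 3.4400, 1.2400).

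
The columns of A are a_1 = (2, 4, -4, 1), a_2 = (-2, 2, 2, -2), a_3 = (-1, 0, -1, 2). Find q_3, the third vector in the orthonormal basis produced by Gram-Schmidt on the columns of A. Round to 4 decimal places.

q_3 = (-0.7242, 0.0721, -0.1212, 0.6750)

q_1 = a_1/‖a_1‖ = (2, 4, -4, 1)/6.0828 = (0.3288, 0.6576, -0.6576, 0.1644).
r_{12} = q_1·a_2 = -0.9864.
u_2 = a_2 + 0.9864·q_1 = (-1.6757, 2.6486, 1.3514, -1.8378).
‖u_2‖ = 3.8765, so q_2 = (-0.4323, 0.6833, 0.3486, -0.4741).
r_{13} = q_1·a_3 = 0.6576; r_{23} = q_2·a_3 = -0.8645.
u_3 = a_3 − 0.6576·q_1 + 0.8645·q_2 = (-1.5899, 0.1583, -0.2662, 1.4820).
‖u_3‖ = 2.1955, so q_3 = (-0.7242, 0.0721, -0.1212, 0.6750).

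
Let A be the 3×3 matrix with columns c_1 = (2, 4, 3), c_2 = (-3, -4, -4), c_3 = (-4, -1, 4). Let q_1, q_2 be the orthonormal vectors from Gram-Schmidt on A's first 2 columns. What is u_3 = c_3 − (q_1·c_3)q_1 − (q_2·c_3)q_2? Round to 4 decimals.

q_1 = c_1/‖c_1‖ = (2, 4, 3)/5.3852 = (0.3714, 0.7428, 0.5571).
r_{12} = q_1·c_2 = -6.3136.
u_2 = c_2 + 6.3136·q_1 = (-0.6552, 0.6897, -0.4828).
‖u_2‖ = 1.0667, so q_2 = (-0.6142, 0.6465, -0.4526).
r_{13} = q_1·c_3 = 0.0000; r_{23} = q_2·c_3 = 0.0000.
u_3 = c_3 + 0.0000·q_1 − 0.0000·q_2 = (-4.0000, -1.0000, 4.0000).

u_3 = (-4.0000, -1.0000, 4.0000)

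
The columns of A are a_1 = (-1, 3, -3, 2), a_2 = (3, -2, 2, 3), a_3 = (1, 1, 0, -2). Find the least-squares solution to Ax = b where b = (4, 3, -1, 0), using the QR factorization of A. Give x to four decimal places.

x = (0.8841, 0.8823, 2.1966)

a_1 = (-1, 3, -3, 2); ‖a_1‖ = 4.7958, so e_1 = (-0.2085, 0.6255, -0.6255, 0.4170).
e_1·a_2 = (-0.2085)·3 + 0.6255·(-2) + (-0.6255)·2 + 0.4170·3 = -1.8766.
u_2 = a_2 + 1.8766·e_1 = (2.6087, -0.8261, 0.8261, 3.7826).
‖u_2‖ = 4.7411, so e_2 = (0.5502, -0.1742, 0.1742, 0.7978).
e_1·a_3 = (-0.2085)·1 + 0.6255·1 + (-0.6255)·0 + 0.4170·(-2) = -0.4170; e_2·a_3 = 0.5502·1 + (-0.1742)·1 + 0.1742·0 + 0.7978·(-2) = -1.2197.
u_3 = a_3 + 0.4170·e_1 + 1.2197·e_2 = (1.5841, 1.0484, -0.0484, -0.8530).
‖u_3‖ = 2.0829, so e_3 = (0.7605, 0.5033, -0.0232, -0.4095).
Qᵀb = (1.6681, 1.5040, 4.5753).
Back-substitute: x_3 = 4.5753/2.0829 = 2.1966.
x_2 = (1.5040 + 1.2197·2.1966)/4.7411 = 0.8823.
x_1 = (1.6681 + 1.8766·0.8823 + 0.4170·2.1966)/4.7958 = 0.8841.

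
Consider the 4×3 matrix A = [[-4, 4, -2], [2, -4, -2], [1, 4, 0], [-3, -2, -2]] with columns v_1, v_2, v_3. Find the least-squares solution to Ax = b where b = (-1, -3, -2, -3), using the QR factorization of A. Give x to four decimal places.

q_1 = v_1/‖v_1‖ = (-4, 2, 1, -3)/5.4772 = (-0.7303, 0.3651, 0.1826, -0.5477).
r_{12} = q_1·v_2 = -2.5560.
u_2 = v_2 + 2.5560·q_1 = (2.1333, -3.0667, 4.4667, -3.4000).
‖u_2‖ = 6.7429, so q_2 = (0.3164, -0.4548, 0.6624, -0.5042).
r_{13} = q_1·v_3 = 1.8257; r_{23} = q_2·v_3 = 1.2853.
u_3 = v_3 − 1.8257·q_1 − 1.2853·q_2 = (-1.0733, -2.0821, -1.1848, -0.3519).
‖u_3‖ = 2.6485, so q_3 = (-0.4053, -0.7861, -0.4473, -0.1329).
Qᵀb = (0.9129, 1.2359, 4.0569).
Back-substitute: x_3 = 4.0569/2.6485 = 1.5318.
x_2 = (1.2359 − 1.2853·1.5318)/6.7429 = -0.1087.
x_1 = (0.9129 + 2.5560·(-0.1087) − 1.8257·1.5318)/5.4772 = -0.3946.

x = (-0.3946, -0.1087, 1.5318)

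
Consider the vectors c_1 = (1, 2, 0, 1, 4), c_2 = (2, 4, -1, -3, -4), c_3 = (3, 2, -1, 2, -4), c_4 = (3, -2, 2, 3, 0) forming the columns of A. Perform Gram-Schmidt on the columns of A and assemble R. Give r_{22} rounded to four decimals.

c_1 = (1, 2, 0, 1, 4); ‖c_1‖ = 4.6904, so q_1 = (0.2132, 0.4264, 0.0000, 0.2132, 0.8528).
q_1·c_2 = 0.2132·2 + 0.4264·4 + 0.0000·(-1) + 0.2132·(-3) + 0.8528·(-4) = -1.9188.
u_2 = c_2 + 1.9188·q_1 = (2.4091, 4.8182, -1.0000, -2.5909, -2.3636).
r_{22} = ‖u_2‖ = 6.5052.

r_{22} = 6.5052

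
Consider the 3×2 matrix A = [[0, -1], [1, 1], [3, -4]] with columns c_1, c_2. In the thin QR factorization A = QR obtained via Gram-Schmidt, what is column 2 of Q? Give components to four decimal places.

c_1 = (0, 1, 3); ‖c_1‖ = 3.1623, so e_1 = (0.0000, 0.3162, 0.9487).
e_1·c_2 = 0.0000·(-1) + 0.3162·1 + 0.9487·(-4) = -3.4785.
u_2 = c_2 + 3.4785·e_1 = (-1.0000, 2.1000, -0.7000).
‖u_2‖ = 2.4290, so e_2 = (-0.4117, 0.8646, -0.2882).

e_2 = (-0.4117, 0.8646, -0.2882)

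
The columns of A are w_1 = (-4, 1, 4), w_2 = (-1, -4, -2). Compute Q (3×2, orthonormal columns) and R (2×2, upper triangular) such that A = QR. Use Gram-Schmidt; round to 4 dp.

q_1 = w_1/‖w_1‖ = (-4, 1, 4)/5.7446 = (-0.6963, 0.1741, 0.6963).
r_{12} = q_1·w_2 = -1.3926.
u_2 = w_2 + 1.3926·q_1 = (-1.9697, -3.7576, -1.0303).
‖u_2‖ = 4.3658, so q_2 = (-0.4512, -0.8607, -0.2360).

Q = [[-0.6963, -0.4512], [0.1741, -0.8607], [0.6963, -0.2360]], R = [[5.7446, -1.3926], [0.0000, 4.3658]]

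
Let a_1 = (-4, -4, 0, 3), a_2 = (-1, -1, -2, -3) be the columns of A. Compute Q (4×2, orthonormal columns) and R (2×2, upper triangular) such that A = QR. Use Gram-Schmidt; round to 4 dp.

q_1 = a_1/‖a_1‖ = (-4, -4, 0, 3)/6.4031 = (-0.6247, -0.6247, 0.0000, 0.4685).
r_{12} = q_1·a_2 = -0.1562.
u_2 = a_2 + 0.1562·q_1 = (-1.0976, -1.0976, -2.0000, -2.9268).
‖u_2‖ = 3.8698, so q_2 = (-0.2836, -0.2836, -0.5168, -0.7563).

Q = [[-0.6247, -0.2836], [-0.6247, -0.2836], [0.0000, -0.5168], [0.4685, -0.7563]], R = [[6.4031, -0.1562], [0.0000, 3.8698]]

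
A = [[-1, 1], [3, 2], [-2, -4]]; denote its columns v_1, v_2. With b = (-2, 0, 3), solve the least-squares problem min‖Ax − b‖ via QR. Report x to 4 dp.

x = (0.7840, -1.1520)

v_1 = (-1, 3, -2); ‖v_1‖ = 3.7417, so e_1 = (-0.2673, 0.8018, -0.5345).
e_1·v_2 = (-0.2673)·1 + 0.8018·2 + (-0.5345)·(-4) = 3.4744.
u_2 = v_2 − 3.4744·e_1 = (1.9286, -0.7857, -2.1429).
‖u_2‖ = 2.9881, so e_2 = (0.6454, -0.2630, -0.7171).
Qᵀb = (-1.0690, -3.4423).
Back-substitute: x_2 = -3.4423/2.9881 = -1.1520.
x_1 = (-1.0690 − 3.4744·(-1.1520))/3.7417 = 0.7840.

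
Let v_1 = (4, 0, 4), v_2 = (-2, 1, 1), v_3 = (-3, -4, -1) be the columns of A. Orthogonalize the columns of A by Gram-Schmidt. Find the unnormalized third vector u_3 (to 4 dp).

u_3 = (-1.2727, -3.8182, 1.2727)

v_1 = (4, 0, 4); ‖v_1‖ = 5.6569, so q_1 = (0.7071, 0.0000, 0.7071).
q_1·v_2 = 0.7071·(-2) + 0.0000·1 + 0.7071·1 = -0.7071.
u_2 = v_2 + 0.7071·q_1 = (-1.5000, 1.0000, 1.5000).
‖u_2‖ = 2.3452, so q_2 = (-0.6396, 0.4264, 0.6396).
q_1·v_3 = 0.7071·(-3) + 0.0000·(-4) + 0.7071·(-1) = -2.8284; q_2·v_3 = (-0.6396)·(-3) + 0.4264·(-4) + 0.6396·(-1) = -0.4264.
u_3 = v_3 + 2.8284·q_1 + 0.4264·q_2 = (-1.2727, -3.8182, 1.2727).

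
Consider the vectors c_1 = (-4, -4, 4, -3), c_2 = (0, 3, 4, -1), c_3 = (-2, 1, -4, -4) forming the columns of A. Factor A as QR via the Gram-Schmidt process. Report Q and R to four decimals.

c_1 = (-4, -4, 4, -3); ‖c_1‖ = 7.5498, so q_1 = (-0.5298, -0.5298, 0.5298, -0.3974).
q_1·c_2 = (-0.5298)·0 + (-0.5298)·3 + 0.5298·4 + (-0.3974)·(-1) = 0.9272.
u_2 = c_2 − 0.9272·q_1 = (0.4912, 3.4912, 3.5088, -0.6316).
‖u_2‖ = 5.0140, so q_2 = (0.0980, 0.6963, 0.6998, -0.1260).
q_1·c_3 = (-0.5298)·(-2) + (-0.5298)·1 + 0.5298·(-4) + (-0.3974)·(-4) = 0.0000; q_2·c_3 = 0.0980·(-2) + 0.6963·1 + 0.6998·(-4) + (-0.1260)·(-4) = -1.7950.
u_3 = c_3 + 0.0000·q_1 + 1.7950·q_2 = (-1.8241, 2.2498, -2.7439, -4.2261).
‖u_3‖ = 5.8119, so q_3 = (-0.3139, 0.3871, -0.4721, -0.7271).

Q = [[-0.5298, 0.0980, -0.3139], [-0.5298, 0.6963, 0.3871], [0.5298, 0.6998, -0.4721], [-0.3974, -0.1260, -0.7271]], R = [[7.5498, 0.9272, 0.0000], [0.0000, 5.0140, -1.7950], [0.0000, 0.0000, 5.8119]]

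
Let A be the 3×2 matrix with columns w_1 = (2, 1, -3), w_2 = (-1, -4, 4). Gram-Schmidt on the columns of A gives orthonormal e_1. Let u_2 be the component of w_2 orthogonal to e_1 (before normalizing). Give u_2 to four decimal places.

u_2 = (1.5714, -2.7143, 0.1429)

w_1 = (2, 1, -3); ‖w_1‖ = 3.7417, so e_1 = (0.5345, 0.2673, -0.8018).
e_1·w_2 = 0.5345·(-1) + 0.2673·(-4) + (-0.8018)·4 = -4.8107.
u_2 = w_2 + 4.8107·e_1 = (1.5714, -2.7143, 0.1429).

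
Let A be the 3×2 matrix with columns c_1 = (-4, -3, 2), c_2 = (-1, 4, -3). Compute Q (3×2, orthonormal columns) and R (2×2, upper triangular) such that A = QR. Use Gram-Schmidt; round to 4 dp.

c_1 = (-4, -3, 2); ‖c_1‖ = 5.3852, so q_1 = (-0.7428, -0.5571, 0.3714).
q_1·c_2 = (-0.7428)·(-1) + (-0.5571)·4 + 0.3714·(-3) = -2.5997.
u_2 = c_2 + 2.5997·q_1 = (-2.9310, 2.5517, -2.0345).
‖u_2‖ = 4.3865, so q_2 = (-0.6682, 0.5817, -0.4638).

Q = [[-0.7428, -0.6682], [-0.5571, 0.5817], [0.3714, -0.4638]], R = [[5.3852, -2.5997], [0.0000, 4.3865]]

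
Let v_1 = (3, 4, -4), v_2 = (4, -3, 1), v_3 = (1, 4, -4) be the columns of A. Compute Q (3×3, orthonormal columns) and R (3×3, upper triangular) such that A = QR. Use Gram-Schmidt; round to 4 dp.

v_1 = (3, 4, -4); ‖v_1‖ = 6.4031, so e_1 = (0.4685, 0.6247, -0.6247).
e_1·v_2 = 0.4685·4 + 0.6247·(-3) + (-0.6247)·1 = -0.6247.
u_2 = v_2 + 0.6247·e_1 = (4.2927, -2.6098, 0.6098).
‖u_2‖ = 5.0606, so e_2 = (0.8483, -0.5157, 0.1205).
e_1·v_3 = 0.4685·1 + 0.6247·4 + (-0.6247)·(-4) = 5.4661; e_2·v_3 = 0.8483·1 + (-0.5157)·4 + 0.1205·(-4) = -1.6965.
u_3 = v_3 − 5.4661·e_1 + 1.6965·e_2 = (-0.1219, -0.2895, -0.3810).
‖u_3‖ = 0.4938, so e_3 = (-0.2469, -0.5864, -0.7715).

Q = [[0.4685, 0.8483, -0.2469], [0.6247, -0.5157, -0.5864], [-0.6247, 0.1205, -0.7715]], R = [[6.4031, -0.6247, 5.4661], [0.0000, 5.0606, -1.6965], [0.0000, 0.0000, 0.4938]]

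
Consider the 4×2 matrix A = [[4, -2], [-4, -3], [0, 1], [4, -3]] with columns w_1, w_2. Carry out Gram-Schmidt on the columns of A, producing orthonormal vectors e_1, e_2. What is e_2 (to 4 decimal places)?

w_1 = (4, -4, 0, 4); ‖w_1‖ = 6.9282, so e_1 = (0.5774, -0.5774, 0.0000, 0.5774).
e_1·w_2 = 0.5774·(-2) + (-0.5774)·(-3) + 0.0000·1 + 0.5774·(-3) = -1.1547.
u_2 = w_2 + 1.1547·e_1 = (-1.3333, -3.6667, 1.0000, -2.3333).
‖u_2‖ = 4.6547, so e_2 = (-0.2864, -0.7877, 0.2148, -0.5013).

e_2 = (-0.2864, -0.7877, 0.2148, -0.5013)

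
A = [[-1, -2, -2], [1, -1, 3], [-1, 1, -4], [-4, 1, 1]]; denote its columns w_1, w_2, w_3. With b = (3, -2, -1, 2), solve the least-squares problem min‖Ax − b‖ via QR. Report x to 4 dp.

x = (-0.7907, -0.9173, -0.1294)

w_1 = (-1, 1, -1, -4); ‖w_1‖ = 4.3589, so e_1 = (-0.2294, 0.2294, -0.2294, -0.9177).
e_1·w_2 = (-0.2294)·(-2) + 0.2294·(-1) + (-0.2294)·1 + (-0.9177)·1 = -0.9177.
u_2 = w_2 + 0.9177·e_1 = (-2.2105, -0.7895, 0.7895, 0.1579).
‖u_2‖ = 2.4815, so e_2 = (-0.8908, -0.3181, 0.3181, 0.0636).
e_1·w_3 = (-0.2294)·(-2) + 0.2294·3 + (-0.2294)·(-4) + (-0.9177)·1 = 1.1471; e_2·w_3 = (-0.8908)·(-2) + (-0.3181)·3 + 0.3181·(-4) + 0.0636·1 = -0.3818.
u_3 = w_3 − 1.1471·e_1 + 0.3818·e_2 = (-2.0769, 2.6154, -3.6154, 2.0769).
‖u_3‖ = 5.3421, so e_3 = (-0.3888, 0.4896, -0.6768, 0.3888).
Qᵀb = (-2.7530, -2.2270, -0.6912).
Back-substitute: x_3 = -0.6912/5.3421 = -0.1294.
x_2 = (-2.2270 + 0.3818·(-0.1294))/2.4815 = -0.9173.
x_1 = (-2.7530 + 0.9177·(-0.9173) − 1.1471·(-0.1294))/4.3589 = -0.7907.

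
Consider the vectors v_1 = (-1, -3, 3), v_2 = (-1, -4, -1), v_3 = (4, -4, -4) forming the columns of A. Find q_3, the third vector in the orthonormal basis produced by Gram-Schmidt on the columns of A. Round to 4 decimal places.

v_1 = (-1, -3, 3); ‖v_1‖ = 4.3589, so q_1 = (-0.2294, -0.6882, 0.6882).
q_1·v_2 = (-0.2294)·(-1) + (-0.6882)·(-4) + 0.6882·(-1) = 2.2942.
u_2 = v_2 − 2.2942·q_1 = (-0.4737, -2.4211, -2.5789).
‖u_2‖ = 3.5689, so q_2 = (-0.1327, -0.6784, -0.7226).
q_1·v_3 = (-0.2294)·4 + (-0.6882)·(-4) + 0.6882·(-4) = -0.9177; q_2·v_3 = (-0.1327)·4 + (-0.6784)·(-4) + (-0.7226)·(-4) = 5.0731.
u_3 = v_3 + 0.9177·q_1 − 5.0731·q_2 = (4.4628, -1.1901, 0.2975).
‖u_3‖ = 4.6283, so q_3 = (0.9642, -0.2571, 0.0643).

q_3 = (0.9642, -0.2571, 0.0643)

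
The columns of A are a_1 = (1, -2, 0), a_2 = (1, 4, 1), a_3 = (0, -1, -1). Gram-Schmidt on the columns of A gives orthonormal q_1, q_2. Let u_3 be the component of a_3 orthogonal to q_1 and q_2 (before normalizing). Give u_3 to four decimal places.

a_1 = (1, -2, 0); ‖a_1‖ = 2.2361, so q_1 = (0.4472, -0.8944, 0.0000).
q_1·a_2 = 0.4472·1 + (-0.8944)·4 + 0.0000·1 = -3.1305.
u_2 = a_2 + 3.1305·q_1 = (2.4000, 1.2000, 1.0000).
‖u_2‖ = 2.8636, so q_2 = (0.8381, 0.4191, 0.3492).
q_1·a_3 = 0.4472·0 + (-0.8944)·(-1) + 0.0000·(-1) = 0.8944; q_2·a_3 = 0.8381·0 + 0.4191·(-1) + 0.3492·(-1) = -0.7683.
u_3 = a_3 − 0.8944·q_1 + 0.7683·q_2 = (0.2439, 0.1220, -0.7317).

u_3 = (0.2439, 0.1220, -0.7317)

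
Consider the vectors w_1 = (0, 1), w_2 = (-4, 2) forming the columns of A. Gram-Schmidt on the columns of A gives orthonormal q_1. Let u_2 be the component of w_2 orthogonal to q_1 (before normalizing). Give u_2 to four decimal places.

q_1 = w_1/‖w_1‖ = (0, 1)/1.0000 = (0.0000, 1.0000).
r_{12} = q_1·w_2 = 2.0000.
u_2 = w_2 − 2.0000·q_1 = (-4.0000, 0.0000).

u_2 = (-4.0000, 0.0000)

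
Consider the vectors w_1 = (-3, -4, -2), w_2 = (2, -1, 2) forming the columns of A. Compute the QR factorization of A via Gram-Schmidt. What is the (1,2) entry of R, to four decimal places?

w_1 = (-3, -4, -2); ‖w_1‖ = 5.3852, so q_1 = (-0.5571, -0.7428, -0.3714).
r_{12} = q_1·w_2 = -1.1142.

r_{12} = -1.1142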